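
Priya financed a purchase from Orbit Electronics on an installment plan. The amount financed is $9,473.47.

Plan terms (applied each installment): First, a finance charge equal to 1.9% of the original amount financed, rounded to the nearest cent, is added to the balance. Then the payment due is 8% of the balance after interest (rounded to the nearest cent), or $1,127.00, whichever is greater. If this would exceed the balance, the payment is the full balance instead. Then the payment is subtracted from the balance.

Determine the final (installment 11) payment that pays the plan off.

Installment 1: opening $9,473.47; interest $180.00 → $9,653.47; payment $1,127.00; balance $8,526.47
Installment 2: opening $8,526.47; interest $180.00 → $8,706.47; payment $1,127.00; balance $7,579.47
Installment 3: opening $7,579.47; interest $180.00 → $7,759.47; payment $1,127.00; balance $6,632.47
Installment 4: opening $6,632.47; interest $180.00 → $6,812.47; payment $1,127.00; balance $5,685.47
Installment 5: opening $5,685.47; interest $180.00 → $5,865.47; payment $1,127.00; balance $4,738.47
Installment 6: opening $4,738.47; interest $180.00 → $4,918.47; payment $1,127.00; balance $3,791.47
Installment 7: opening $3,791.47; interest $180.00 → $3,971.47; payment $1,127.00; balance $2,844.47
Installment 8: opening $2,844.47; interest $180.00 → $3,024.47; payment $1,127.00; balance $1,897.47
Installment 9: opening $1,897.47; interest $180.00 → $2,077.47; payment $1,127.00; balance $950.47
Installment 10: opening $950.47; interest $180.00 → $1,130.47; payment $1,127.00; balance $3.47
Installment 11: opening $3.47; interest $180.00 → $183.47; payment $183.47; balance $0.00

$183.47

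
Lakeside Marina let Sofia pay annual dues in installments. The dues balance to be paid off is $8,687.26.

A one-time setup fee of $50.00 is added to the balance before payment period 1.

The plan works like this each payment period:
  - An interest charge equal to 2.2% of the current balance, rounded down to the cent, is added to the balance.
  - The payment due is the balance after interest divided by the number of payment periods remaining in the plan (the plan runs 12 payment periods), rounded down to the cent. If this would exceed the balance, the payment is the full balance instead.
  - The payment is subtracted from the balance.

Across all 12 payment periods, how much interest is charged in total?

$1,355.93

Payment period 1: opening $8,737.26; interest $192.21 → $8,929.47; payment $744.12; balance $8,185.35
Payment period 2: opening $8,185.35; interest $180.07 → $8,365.42; payment $760.49; balance $7,604.93
Payment period 3: opening $7,604.93; interest $167.30 → $7,772.23; payment $777.22; balance $6,995.01
Payment period 4: opening $6,995.01; interest $153.89 → $7,148.90; payment $794.32; balance $6,354.58
Payment period 5: opening $6,354.58; interest $139.80 → $6,494.38; payment $811.79; balance $5,682.59
Payment period 6: opening $5,682.59; interest $125.01 → $5,807.60; payment $829.65; balance $4,977.95
Payment period 7: opening $4,977.95; interest $109.51 → $5,087.46; payment $847.91; balance $4,239.55
Payment period 8: opening $4,239.55; interest $93.27 → $4,332.82; payment $866.56; balance $3,466.26
Payment period 9: opening $3,466.26; interest $76.25 → $3,542.51; payment $885.62; balance $2,656.89
Payment period 10: opening $2,656.89; interest $58.45 → $2,715.34; payment $905.11; balance $1,810.23
Payment period 11: opening $1,810.23; interest $39.82 → $1,850.05; payment $925.02; balance $925.03
Payment period 12: opening $925.03; interest $20.35 → $945.38; payment $945.38; balance $0.00
Total interest: $192.21 + $180.07 + $167.30 + $153.89 + $139.80 + $125.01 + $109.51 + $93.27 + $76.25 + $58.45 + $39.82 + $20.35 = $1,355.93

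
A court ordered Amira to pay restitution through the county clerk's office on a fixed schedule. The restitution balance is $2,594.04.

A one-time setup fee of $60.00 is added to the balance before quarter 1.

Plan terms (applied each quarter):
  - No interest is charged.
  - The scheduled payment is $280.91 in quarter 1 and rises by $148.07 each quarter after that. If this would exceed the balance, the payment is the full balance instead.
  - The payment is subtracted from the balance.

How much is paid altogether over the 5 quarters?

Quarter 1: $2,654.04 − $280.91 → $2,373.13
Quarter 2: $2,373.13 − $428.98 → $1,944.15
Quarter 3: $1,944.15 − $577.05 → $1,367.10
Quarter 4: $1,367.10 − $725.12 → $641.98
Quarter 5: $641.98 − $641.98 → $0.00
Total paid: $2,654.04

$2,654.04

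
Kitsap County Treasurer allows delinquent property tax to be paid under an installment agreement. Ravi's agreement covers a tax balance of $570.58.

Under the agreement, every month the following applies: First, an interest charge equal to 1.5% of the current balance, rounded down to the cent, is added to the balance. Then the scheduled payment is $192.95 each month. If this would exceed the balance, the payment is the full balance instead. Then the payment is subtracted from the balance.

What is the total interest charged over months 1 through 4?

$17.45

Month 1: $570.58 +$8.55 interest = $579.13; pay $192.95 → $386.18
Month 2: $386.18 +$5.79 interest = $391.97; pay $192.95 → $199.02
Month 3: $199.02 +$2.98 interest = $202.00; pay $192.95 → $9.05
Month 4: $9.05 +$0.13 interest = $9.18; pay $9.18 → $0.00
Total interest: $8.55 + $5.79 + $2.98 + $0.13 = $17.45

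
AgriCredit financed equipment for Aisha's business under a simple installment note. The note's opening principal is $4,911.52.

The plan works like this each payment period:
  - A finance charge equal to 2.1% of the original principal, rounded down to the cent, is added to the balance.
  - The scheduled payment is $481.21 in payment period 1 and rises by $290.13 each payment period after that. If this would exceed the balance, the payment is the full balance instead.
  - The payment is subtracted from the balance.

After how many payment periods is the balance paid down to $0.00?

Payment period 1: $4,911.52 +$103.14 interest = $5,014.66; pay $481.21 → $4,533.45
Payment period 2: $4,533.45 +$103.14 interest = $4,636.59; pay $771.34 → $3,865.25
Payment period 3: $3,865.25 +$103.14 interest = $3,968.39; pay $1,061.47 → $2,906.92
Payment period 4: $2,906.92 +$103.14 interest = $3,010.06; pay $1,351.60 → $1,658.46
Payment period 5: $1,658.46 +$103.14 interest = $1,761.60; pay $1,641.73 → $119.87
Payment period 6: $119.87 +$103.14 interest = $223.01; pay $223.01 → $0.00
Balance reaches $0.00 in payment period 6.

6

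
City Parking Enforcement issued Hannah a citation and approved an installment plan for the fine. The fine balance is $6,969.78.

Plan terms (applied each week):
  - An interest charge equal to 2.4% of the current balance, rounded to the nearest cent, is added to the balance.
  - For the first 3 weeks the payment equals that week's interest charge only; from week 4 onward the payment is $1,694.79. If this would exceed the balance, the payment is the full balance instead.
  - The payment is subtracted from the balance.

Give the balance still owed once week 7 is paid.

$636.20

Week 1: opening $6,969.78; interest $167.27 → $7,137.05; payment $167.27; balance $6,969.78
Week 2: opening $6,969.78; interest $167.27 → $7,137.05; payment $167.27; balance $6,969.78
Week 3: opening $6,969.78; interest $167.27 → $7,137.05; payment $167.27; balance $6,969.78
Week 4: opening $6,969.78; interest $167.27 → $7,137.05; payment $1,694.79; balance $5,442.26
Week 5: opening $5,442.26; interest $130.61 → $5,572.87; payment $1,694.79; balance $3,878.08
Week 6: opening $3,878.08; interest $93.07 → $3,971.15; payment $1,694.79; balance $2,276.36
Week 7: opening $2,276.36; interest $54.63 → $2,330.99; payment $1,694.79; balance $636.20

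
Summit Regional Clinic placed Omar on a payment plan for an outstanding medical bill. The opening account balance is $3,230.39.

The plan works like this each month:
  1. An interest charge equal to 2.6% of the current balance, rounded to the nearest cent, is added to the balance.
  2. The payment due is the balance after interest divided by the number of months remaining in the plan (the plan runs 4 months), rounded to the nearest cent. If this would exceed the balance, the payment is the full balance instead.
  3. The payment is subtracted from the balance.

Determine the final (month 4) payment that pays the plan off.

$894.92

Month 1: opening $3,230.39; interest $83.99 → $3,314.38; payment $828.60; balance $2,485.78
Month 2: opening $2,485.78; interest $64.63 → $2,550.41; payment $850.14; balance $1,700.27
Month 3: opening $1,700.27; interest $44.21 → $1,744.48; payment $872.24; balance $872.24
Month 4: opening $872.24; interest $22.68 → $894.92; payment $894.92; balance $0.00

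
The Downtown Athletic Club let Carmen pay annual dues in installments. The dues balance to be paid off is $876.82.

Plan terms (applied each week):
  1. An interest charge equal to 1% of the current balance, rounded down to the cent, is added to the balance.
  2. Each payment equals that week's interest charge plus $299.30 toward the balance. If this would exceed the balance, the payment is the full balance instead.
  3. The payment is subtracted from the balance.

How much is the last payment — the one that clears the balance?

$281.00

Week 1: $876.82 +$8.76 interest = $885.58; pay $308.06 → $577.52
Week 2: $577.52 +$5.77 interest = $583.29; pay $305.07 → $278.22
Week 3: $278.22 +$2.78 interest = $281.00; pay $281.00 → $0.00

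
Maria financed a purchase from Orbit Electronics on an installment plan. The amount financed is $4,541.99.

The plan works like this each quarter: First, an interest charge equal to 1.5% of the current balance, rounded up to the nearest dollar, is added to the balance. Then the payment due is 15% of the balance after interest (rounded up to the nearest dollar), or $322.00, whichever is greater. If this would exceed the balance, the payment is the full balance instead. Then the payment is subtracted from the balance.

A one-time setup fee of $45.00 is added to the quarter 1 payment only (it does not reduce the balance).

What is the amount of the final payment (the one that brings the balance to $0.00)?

Quarter 1: $4,541.99 +$69.00 interest = $4,610.99; pay $692.00 (+ $45.00 fee) → $3,918.99
Quarter 2: $3,918.99 +$59.00 interest = $3,977.99; pay $597.00 → $3,380.99
Quarter 3: $3,380.99 +$51.00 interest = $3,431.99; pay $515.00 → $2,916.99
Quarter 4: $2,916.99 +$44.00 interest = $2,960.99; pay $445.00 → $2,515.99
Quarter 5: $2,515.99 +$38.00 interest = $2,553.99; pay $384.00 → $2,169.99
Quarter 6: $2,169.99 +$33.00 interest = $2,202.99; pay $331.00 → $1,871.99
Quarter 7: $1,871.99 +$29.00 interest = $1,900.99; pay $322.00 → $1,578.99
Quarter 8: $1,578.99 +$24.00 interest = $1,602.99; pay $322.00 → $1,280.99
Quarter 9: $1,280.99 +$20.00 interest = $1,300.99; pay $322.00 → $978.99
Quarter 10: $978.99 +$15.00 interest = $993.99; pay $322.00 → $671.99
Quarter 11: $671.99 +$11.00 interest = $682.99; pay $322.00 → $360.99
Quarter 12: $360.99 +$6.00 interest = $366.99; pay $322.00 → $44.99
Quarter 13: $44.99 +$1.00 interest = $45.99; pay $45.99 → $0.00

$45.99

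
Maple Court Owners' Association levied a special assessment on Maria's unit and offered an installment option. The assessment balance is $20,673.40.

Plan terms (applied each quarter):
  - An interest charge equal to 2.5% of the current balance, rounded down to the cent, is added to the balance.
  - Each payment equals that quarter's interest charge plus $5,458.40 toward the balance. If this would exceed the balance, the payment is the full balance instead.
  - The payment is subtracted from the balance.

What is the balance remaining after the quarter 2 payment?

# | Opening | Interest | Payment | End bal
1 | $20,673.40 | $516.83 | $5,975.23 | $15,215.00
2 | $15,215.00 | $380.37 | $5,838.77 | $9,756.60

$9,756.60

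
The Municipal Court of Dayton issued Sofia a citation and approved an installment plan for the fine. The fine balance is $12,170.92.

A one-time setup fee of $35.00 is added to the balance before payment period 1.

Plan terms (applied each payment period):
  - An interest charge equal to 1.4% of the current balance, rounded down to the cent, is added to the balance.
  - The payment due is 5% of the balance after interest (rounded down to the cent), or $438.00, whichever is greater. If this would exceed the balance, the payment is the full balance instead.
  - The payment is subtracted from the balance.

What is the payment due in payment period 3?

$574.25

# | Opening | Interest | Payment | End bal
1 | $12,205.92 | $170.88 | $618.84 | $11,757.96
2 | $11,757.96 | $164.61 | $596.12 | $11,326.45
3 | $11,326.45 | $158.57 | $574.25 | $10,910.77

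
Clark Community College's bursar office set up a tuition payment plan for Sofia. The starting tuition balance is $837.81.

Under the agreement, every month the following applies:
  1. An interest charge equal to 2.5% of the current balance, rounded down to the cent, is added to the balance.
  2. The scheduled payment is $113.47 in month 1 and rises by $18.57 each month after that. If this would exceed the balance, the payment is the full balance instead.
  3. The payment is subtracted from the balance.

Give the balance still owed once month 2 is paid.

$631.87

# | Opening | Interest | Payment | End bal
1 | $837.81 | $20.94 | $113.47 | $745.28
2 | $745.28 | $18.63 | $132.04 | $631.87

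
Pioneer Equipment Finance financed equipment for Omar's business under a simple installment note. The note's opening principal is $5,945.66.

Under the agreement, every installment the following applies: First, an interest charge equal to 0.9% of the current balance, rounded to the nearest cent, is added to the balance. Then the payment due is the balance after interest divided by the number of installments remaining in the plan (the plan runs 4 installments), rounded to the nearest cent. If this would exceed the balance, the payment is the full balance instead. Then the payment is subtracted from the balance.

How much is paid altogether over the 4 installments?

$6,080.64

Installment 1: $5,945.66 +$53.51 interest = $5,999.17; pay $1,499.79 → $4,499.38
Installment 2: $4,499.38 +$40.49 interest = $4,539.87; pay $1,513.29 → $3,026.58
Installment 3: $3,026.58 +$27.24 interest = $3,053.82; pay $1,526.91 → $1,526.91
Installment 4: $1,526.91 +$13.74 interest = $1,540.65; pay $1,540.65 → $0.00
Total paid: $6,080.64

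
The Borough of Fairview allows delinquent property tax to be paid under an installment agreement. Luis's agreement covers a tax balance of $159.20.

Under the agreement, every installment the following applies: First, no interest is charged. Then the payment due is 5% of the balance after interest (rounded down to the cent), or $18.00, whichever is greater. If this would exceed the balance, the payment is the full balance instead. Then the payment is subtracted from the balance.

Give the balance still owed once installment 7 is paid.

$33.20

Installment 1: opening $159.20; payment $18.00; balance $141.20
Installment 2: opening $141.20; payment $18.00; balance $123.20
Installment 3: opening $123.20; payment $18.00; balance $105.20
Installment 4: opening $105.20; payment $18.00; balance $87.20
Installment 5: opening $87.20; payment $18.00; balance $69.20
Installment 6: opening $69.20; payment $18.00; balance $51.20
Installment 7: opening $51.20; payment $18.00; balance $33.20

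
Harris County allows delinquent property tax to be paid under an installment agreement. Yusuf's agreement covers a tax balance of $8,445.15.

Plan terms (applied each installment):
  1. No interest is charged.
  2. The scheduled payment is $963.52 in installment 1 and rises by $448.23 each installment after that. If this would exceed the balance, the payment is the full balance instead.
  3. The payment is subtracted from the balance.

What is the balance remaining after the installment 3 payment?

Installment 1: $8,445.15 − $963.52 → $7,481.63
Installment 2: $7,481.63 − $1,411.75 → $6,069.88
Installment 3: $6,069.88 − $1,859.98 → $4,209.90

$4,209.90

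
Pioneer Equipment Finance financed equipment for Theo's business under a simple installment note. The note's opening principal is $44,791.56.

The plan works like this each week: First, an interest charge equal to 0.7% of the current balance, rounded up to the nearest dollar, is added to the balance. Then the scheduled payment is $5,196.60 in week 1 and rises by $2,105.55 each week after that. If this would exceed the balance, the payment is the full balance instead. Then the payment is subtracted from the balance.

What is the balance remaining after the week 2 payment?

$32,886.81

# | Opening | Interest | Payment | End bal
1 | $44,791.56 | $314.00 | $5,196.60 | $39,908.96
2 | $39,908.96 | $280.00 | $7,302.15 | $32,886.81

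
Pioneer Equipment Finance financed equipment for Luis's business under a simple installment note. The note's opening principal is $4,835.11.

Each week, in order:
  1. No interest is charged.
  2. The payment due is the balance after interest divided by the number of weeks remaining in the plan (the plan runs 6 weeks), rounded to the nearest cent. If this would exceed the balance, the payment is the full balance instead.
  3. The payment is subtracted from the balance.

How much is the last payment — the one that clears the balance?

$805.85

Week 1: opening $4,835.11; payment $805.85; balance $4,029.26
Week 2: opening $4,029.26; payment $805.85; balance $3,223.41
Week 3: opening $3,223.41; payment $805.85; balance $2,417.56
Week 4: opening $2,417.56; payment $805.85; balance $1,611.71
Week 5: opening $1,611.71; payment $805.86; balance $805.85
Week 6: opening $805.85; payment $805.85; balance $0.00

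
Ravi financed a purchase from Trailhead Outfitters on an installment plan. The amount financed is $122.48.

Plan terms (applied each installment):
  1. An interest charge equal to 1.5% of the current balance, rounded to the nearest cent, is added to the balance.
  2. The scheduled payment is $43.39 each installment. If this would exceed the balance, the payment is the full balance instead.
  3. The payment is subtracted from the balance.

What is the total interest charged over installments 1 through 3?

Installment 1: $122.48 +$1.84 interest = $124.32; pay $43.39 → $80.93
Installment 2: $80.93 +$1.21 interest = $82.14; pay $43.39 → $38.75
Installment 3: $38.75 +$0.58 interest = $39.33; pay $39.33 → $0.00
Total interest: $1.84 + $1.21 + $0.58 = $3.63

$3.63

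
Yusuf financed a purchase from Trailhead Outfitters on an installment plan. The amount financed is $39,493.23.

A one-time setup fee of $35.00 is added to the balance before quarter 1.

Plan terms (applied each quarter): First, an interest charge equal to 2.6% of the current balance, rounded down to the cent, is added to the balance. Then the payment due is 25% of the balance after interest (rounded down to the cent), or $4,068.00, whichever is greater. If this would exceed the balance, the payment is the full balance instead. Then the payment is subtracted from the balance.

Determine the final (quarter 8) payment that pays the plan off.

$2,508.19

# | Opening | Interest | Payment | End bal
1 | $39,528.23 | $1,027.73 | $10,138.99 | $30,416.97
2 | $30,416.97 | $790.84 | $7,801.95 | $23,405.86
3 | $23,405.86 | $608.55 | $6,003.60 | $18,010.81
4 | $18,010.81 | $468.28 | $4,619.77 | $13,859.32
5 | $13,859.32 | $360.34 | $4,068.00 | $10,151.66
6 | $10,151.66 | $263.94 | $4,068.00 | $6,347.60
7 | $6,347.60 | $165.03 | $4,068.00 | $2,444.63
8 | $2,444.63 | $63.56 | $2,508.19 | $0.00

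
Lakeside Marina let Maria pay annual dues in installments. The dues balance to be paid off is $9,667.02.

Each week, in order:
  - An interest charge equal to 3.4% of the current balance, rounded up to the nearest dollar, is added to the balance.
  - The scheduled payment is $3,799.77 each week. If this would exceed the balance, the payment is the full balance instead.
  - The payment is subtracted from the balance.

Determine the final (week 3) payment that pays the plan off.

$2,696.48

Week 1: opening $9,667.02; interest $329.00 → $9,996.02; payment $3,799.77; balance $6,196.25
Week 2: opening $6,196.25; interest $211.00 → $6,407.25; payment $3,799.77; balance $2,607.48
Week 3: opening $2,607.48; interest $89.00 → $2,696.48; payment $2,696.48; balance $0.00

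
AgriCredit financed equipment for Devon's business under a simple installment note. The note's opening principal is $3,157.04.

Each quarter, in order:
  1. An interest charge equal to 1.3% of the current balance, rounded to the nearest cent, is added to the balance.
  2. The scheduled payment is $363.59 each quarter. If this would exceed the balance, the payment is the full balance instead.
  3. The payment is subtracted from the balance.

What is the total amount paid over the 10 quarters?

Quarter 1: opening $3,157.04; interest $41.04 → $3,198.08; payment $363.59; balance $2,834.49
Quarter 2: opening $2,834.49; interest $36.85 → $2,871.34; payment $363.59; balance $2,507.75
Quarter 3: opening $2,507.75; interest $32.60 → $2,540.35; payment $363.59; balance $2,176.76
Quarter 4: opening $2,176.76; interest $28.30 → $2,205.06; payment $363.59; balance $1,841.47
Quarter 5: opening $1,841.47; interest $23.94 → $1,865.41; payment $363.59; balance $1,501.82
Quarter 6: opening $1,501.82; interest $19.52 → $1,521.34; payment $363.59; balance $1,157.75
Quarter 7: opening $1,157.75; interest $15.05 → $1,172.80; payment $363.59; balance $809.21
Quarter 8: opening $809.21; interest $10.52 → $819.73; payment $363.59; balance $456.14
Quarter 9: opening $456.14; interest $5.93 → $462.07; payment $363.59; balance $98.48
Quarter 10: opening $98.48; interest $1.28 → $99.76; payment $99.76; balance $0.00
Total paid: $3,372.07

$3,372.07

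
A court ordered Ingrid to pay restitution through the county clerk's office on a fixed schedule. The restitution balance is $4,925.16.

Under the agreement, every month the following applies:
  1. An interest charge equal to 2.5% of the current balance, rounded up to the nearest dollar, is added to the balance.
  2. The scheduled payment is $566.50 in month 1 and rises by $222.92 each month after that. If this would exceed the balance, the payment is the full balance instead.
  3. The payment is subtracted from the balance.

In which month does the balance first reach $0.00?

# | Opening | Interest | Payment | End bal
1 | $4,925.16 | $124.00 | $566.50 | $4,482.66
2 | $4,482.66 | $113.00 | $789.42 | $3,806.24
3 | $3,806.24 | $96.00 | $1,012.34 | $2,889.90
4 | $2,889.90 | $73.00 | $1,235.26 | $1,727.64
5 | $1,727.64 | $44.00 | $1,458.18 | $313.46
6 | $313.46 | $8.00 | $321.46 | $0.00
Balance reaches $0.00 in month 6.

6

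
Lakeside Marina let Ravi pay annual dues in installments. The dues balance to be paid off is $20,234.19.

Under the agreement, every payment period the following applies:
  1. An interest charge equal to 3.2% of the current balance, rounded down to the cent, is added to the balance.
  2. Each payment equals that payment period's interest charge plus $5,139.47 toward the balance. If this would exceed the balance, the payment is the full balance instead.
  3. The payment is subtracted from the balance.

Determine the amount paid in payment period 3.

$5,458.03

Payment period 1: $20,234.19 +$647.49 interest = $20,881.68; pay $5,786.96 → $15,094.72
Payment period 2: $15,094.72 +$483.03 interest = $15,577.75; pay $5,622.50 → $9,955.25
Payment period 3: $9,955.25 +$318.56 interest = $10,273.81; pay $5,458.03 → $4,815.78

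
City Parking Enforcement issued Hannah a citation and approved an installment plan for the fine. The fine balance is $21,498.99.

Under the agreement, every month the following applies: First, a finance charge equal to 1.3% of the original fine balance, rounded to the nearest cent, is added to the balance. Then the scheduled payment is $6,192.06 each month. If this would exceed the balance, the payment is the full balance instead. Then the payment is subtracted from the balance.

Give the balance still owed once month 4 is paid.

$0.00

# | Opening | Interest | Payment | End bal
1 | $21,498.99 | $279.49 | $6,192.06 | $15,586.42
2 | $15,586.42 | $279.49 | $6,192.06 | $9,673.85
3 | $9,673.85 | $279.49 | $6,192.06 | $3,761.28
4 | $3,761.28 | $279.49 | $4,040.77 | $0.00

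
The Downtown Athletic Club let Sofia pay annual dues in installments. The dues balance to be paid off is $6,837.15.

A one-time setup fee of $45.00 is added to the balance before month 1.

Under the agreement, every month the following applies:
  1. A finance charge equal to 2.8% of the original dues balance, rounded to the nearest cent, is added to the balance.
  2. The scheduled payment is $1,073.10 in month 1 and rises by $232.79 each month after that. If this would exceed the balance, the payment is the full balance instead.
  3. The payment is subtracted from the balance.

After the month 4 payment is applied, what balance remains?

$1,958.77

Month 1: opening $6,882.15; interest $191.44 → $7,073.59; payment $1,073.10; balance $6,000.49
Month 2: opening $6,000.49; interest $191.44 → $6,191.93; payment $1,305.89; balance $4,886.04
Month 3: opening $4,886.04; interest $191.44 → $5,077.48; payment $1,538.68; balance $3,538.80
Month 4: opening $3,538.80; interest $191.44 → $3,730.24; payment $1,771.47; balance $1,958.77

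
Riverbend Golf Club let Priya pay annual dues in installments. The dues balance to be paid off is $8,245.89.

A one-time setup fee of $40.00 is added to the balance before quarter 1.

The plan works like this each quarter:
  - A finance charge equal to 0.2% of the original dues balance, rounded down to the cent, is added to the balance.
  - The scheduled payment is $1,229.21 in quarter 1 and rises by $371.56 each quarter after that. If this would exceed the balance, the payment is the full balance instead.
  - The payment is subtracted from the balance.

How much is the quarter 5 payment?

Quarter 1: opening $8,285.89; interest $16.49 → $8,302.38; payment $1,229.21; balance $7,073.17
Quarter 2: opening $7,073.17; interest $16.49 → $7,089.66; payment $1,600.77; balance $5,488.89
Quarter 3: opening $5,488.89; interest $16.49 → $5,505.38; payment $1,972.33; balance $3,533.05
Quarter 4: opening $3,533.05; interest $16.49 → $3,549.54; payment $2,343.89; balance $1,205.65
Quarter 5: opening $1,205.65; interest $16.49 → $1,222.14; payment $1,222.14; balance $0.00

$1,222.14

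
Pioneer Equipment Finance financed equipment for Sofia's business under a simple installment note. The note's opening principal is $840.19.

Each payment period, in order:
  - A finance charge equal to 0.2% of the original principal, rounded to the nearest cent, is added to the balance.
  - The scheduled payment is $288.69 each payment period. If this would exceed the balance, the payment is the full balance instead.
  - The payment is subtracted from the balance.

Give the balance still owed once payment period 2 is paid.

$266.17

Payment period 1: opening $840.19; interest $1.68 → $841.87; payment $288.69; balance $553.18
Payment period 2: opening $553.18; interest $1.68 → $554.86; payment $288.69; balance $266.17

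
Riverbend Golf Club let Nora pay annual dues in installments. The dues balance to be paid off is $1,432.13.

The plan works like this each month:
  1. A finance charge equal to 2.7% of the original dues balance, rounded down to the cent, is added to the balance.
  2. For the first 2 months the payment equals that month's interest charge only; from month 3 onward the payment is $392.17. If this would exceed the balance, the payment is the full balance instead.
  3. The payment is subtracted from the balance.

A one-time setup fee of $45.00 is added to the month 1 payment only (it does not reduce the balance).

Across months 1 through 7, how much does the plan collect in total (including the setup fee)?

# | Opening | Interest | Payment | Fee | End bal
1 | $1,432.13 | $38.66 | $38.66 | $45.00 | $1,432.13
2 | $1,432.13 | $38.66 | $38.66 | — | $1,432.13
3 | $1,432.13 | $38.66 | $392.17 | — | $1,078.62
4 | $1,078.62 | $38.66 | $392.17 | — | $725.11
5 | $725.11 | $38.66 | $392.17 | — | $371.60
6 | $371.60 | $38.66 | $392.17 | — | $18.09
7 | $18.09 | $38.66 | $56.75 | — | $0.00
Total paid: $1,747.75

$1,747.75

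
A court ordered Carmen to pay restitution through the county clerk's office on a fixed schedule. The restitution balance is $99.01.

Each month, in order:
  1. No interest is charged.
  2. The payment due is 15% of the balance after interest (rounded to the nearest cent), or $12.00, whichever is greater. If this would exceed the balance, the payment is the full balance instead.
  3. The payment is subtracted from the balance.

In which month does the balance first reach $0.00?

# | Opening | Payment | End bal
1 | $99.01 | $14.85 | $84.16
2 | $84.16 | $12.62 | $71.54
3 | $71.54 | $12.00 | $59.54
4 | $59.54 | $12.00 | $47.54
5 | $47.54 | $12.00 | $35.54
6 | $35.54 | $12.00 | $23.54
7 | $23.54 | $12.00 | $11.54
8 | $11.54 | $11.54 | $0.00
Balance reaches $0.00 in month 8.

8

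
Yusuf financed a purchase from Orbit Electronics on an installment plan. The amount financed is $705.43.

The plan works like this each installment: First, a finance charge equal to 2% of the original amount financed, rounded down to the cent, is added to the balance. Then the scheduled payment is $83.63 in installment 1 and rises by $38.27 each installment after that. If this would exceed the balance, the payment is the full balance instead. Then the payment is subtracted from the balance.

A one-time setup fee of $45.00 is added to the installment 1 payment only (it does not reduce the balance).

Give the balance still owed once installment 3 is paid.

# | Opening | Interest | Payment | Fee | End bal
1 | $705.43 | $14.10 | $83.63 | $45.00 | $635.90
2 | $635.90 | $14.10 | $121.90 | — | $528.10
3 | $528.10 | $14.10 | $160.17 | — | $382.03

$382.03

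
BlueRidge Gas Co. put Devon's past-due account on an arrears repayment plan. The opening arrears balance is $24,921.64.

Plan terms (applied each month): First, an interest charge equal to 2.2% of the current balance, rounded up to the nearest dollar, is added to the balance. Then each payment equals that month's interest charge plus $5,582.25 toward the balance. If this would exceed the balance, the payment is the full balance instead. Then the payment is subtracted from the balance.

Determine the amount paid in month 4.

# | Opening | Interest | Payment | End bal
1 | $24,921.64 | $549.00 | $6,131.25 | $19,339.39
2 | $19,339.39 | $426.00 | $6,008.25 | $13,757.14
3 | $13,757.14 | $303.00 | $5,885.25 | $8,174.89
4 | $8,174.89 | $180.00 | $5,762.25 | $2,592.64

$5,762.25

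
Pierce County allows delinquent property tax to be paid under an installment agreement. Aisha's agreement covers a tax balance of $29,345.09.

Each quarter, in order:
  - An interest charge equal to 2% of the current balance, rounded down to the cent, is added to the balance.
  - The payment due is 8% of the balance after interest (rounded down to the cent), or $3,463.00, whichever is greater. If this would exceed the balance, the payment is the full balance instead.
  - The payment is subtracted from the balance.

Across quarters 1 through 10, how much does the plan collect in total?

Quarter 1: opening $29,345.09; interest $586.90 → $29,931.99; payment $3,463.00; balance $26,468.99
Quarter 2: opening $26,468.99; interest $529.37 → $26,998.36; payment $3,463.00; balance $23,535.36
Quarter 3: opening $23,535.36; interest $470.70 → $24,006.06; payment $3,463.00; balance $20,543.06
Quarter 4: opening $20,543.06; interest $410.86 → $20,953.92; payment $3,463.00; balance $17,490.92
Quarter 5: opening $17,490.92; interest $349.81 → $17,840.73; payment $3,463.00; balance $14,377.73
Quarter 6: opening $14,377.73; interest $287.55 → $14,665.28; payment $3,463.00; balance $11,202.28
Quarter 7: opening $11,202.28; interest $224.04 → $11,426.32; payment $3,463.00; balance $7,963.32
Quarter 8: opening $7,963.32; interest $159.26 → $8,122.58; payment $3,463.00; balance $4,659.58
Quarter 9: opening $4,659.58; interest $93.19 → $4,752.77; payment $3,463.00; balance $1,289.77
Quarter 10: opening $1,289.77; interest $25.79 → $1,315.56; payment $1,315.56; balance $0.00
Total paid: $32,482.56

$32,482.56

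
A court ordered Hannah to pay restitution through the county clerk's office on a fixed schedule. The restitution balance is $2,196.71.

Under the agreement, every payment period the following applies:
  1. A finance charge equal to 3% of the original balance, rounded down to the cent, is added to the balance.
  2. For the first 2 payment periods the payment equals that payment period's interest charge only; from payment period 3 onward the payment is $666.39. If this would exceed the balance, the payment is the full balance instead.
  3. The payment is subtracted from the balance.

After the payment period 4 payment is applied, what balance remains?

$995.73

Payment period 1: $2,196.71 +$65.90 interest = $2,262.61; pay $65.90 → $2,196.71
Payment period 2: $2,196.71 +$65.90 interest = $2,262.61; pay $65.90 → $2,196.71
Payment period 3: $2,196.71 +$65.90 interest = $2,262.61; pay $666.39 → $1,596.22
Payment period 4: $1,596.22 +$65.90 interest = $1,662.12; pay $666.39 → $995.73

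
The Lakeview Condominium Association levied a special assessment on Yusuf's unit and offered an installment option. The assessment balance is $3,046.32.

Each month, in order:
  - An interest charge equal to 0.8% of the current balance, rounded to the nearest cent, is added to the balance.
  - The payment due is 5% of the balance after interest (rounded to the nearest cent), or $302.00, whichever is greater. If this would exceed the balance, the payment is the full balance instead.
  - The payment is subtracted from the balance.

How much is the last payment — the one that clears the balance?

$169.26

Month 1: $3,046.32 +$24.37 interest = $3,070.69; pay $302.00 → $2,768.69
Month 2: $2,768.69 +$22.15 interest = $2,790.84; pay $302.00 → $2,488.84
Month 3: $2,488.84 +$19.91 interest = $2,508.75; pay $302.00 → $2,206.75
Month 4: $2,206.75 +$17.65 interest = $2,224.40; pay $302.00 → $1,922.40
Month 5: $1,922.40 +$15.38 interest = $1,937.78; pay $302.00 → $1,635.78
Month 6: $1,635.78 +$13.09 interest = $1,648.87; pay $302.00 → $1,346.87
Month 7: $1,346.87 +$10.77 interest = $1,357.64; pay $302.00 → $1,055.64
Month 8: $1,055.64 +$8.45 interest = $1,064.09; pay $302.00 → $762.09
Month 9: $762.09 +$6.10 interest = $768.19; pay $302.00 → $466.19
Month 10: $466.19 +$3.73 interest = $469.92; pay $302.00 → $167.92
Month 11: $167.92 +$1.34 interest = $169.26; pay $169.26 → $0.00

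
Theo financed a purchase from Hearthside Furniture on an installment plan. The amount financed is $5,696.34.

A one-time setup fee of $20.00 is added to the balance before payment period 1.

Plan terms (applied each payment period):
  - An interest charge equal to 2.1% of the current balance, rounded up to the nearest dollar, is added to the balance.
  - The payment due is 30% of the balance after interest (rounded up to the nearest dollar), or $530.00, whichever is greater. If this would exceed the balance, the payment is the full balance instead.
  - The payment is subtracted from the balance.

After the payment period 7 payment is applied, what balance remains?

Payment period 1: $5,716.34 +$121.00 interest = $5,837.34; pay $1,752.00 → $4,085.34
Payment period 2: $4,085.34 +$86.00 interest = $4,171.34; pay $1,252.00 → $2,919.34
Payment period 3: $2,919.34 +$62.00 interest = $2,981.34; pay $895.00 → $2,086.34
Payment period 4: $2,086.34 +$44.00 interest = $2,130.34; pay $640.00 → $1,490.34
Payment period 5: $1,490.34 +$32.00 interest = $1,522.34; pay $530.00 → $992.34
Payment period 6: $992.34 +$21.00 interest = $1,013.34; pay $530.00 → $483.34
Payment period 7: $483.34 +$11.00 interest = $494.34; pay $494.34 → $0.00

$0.00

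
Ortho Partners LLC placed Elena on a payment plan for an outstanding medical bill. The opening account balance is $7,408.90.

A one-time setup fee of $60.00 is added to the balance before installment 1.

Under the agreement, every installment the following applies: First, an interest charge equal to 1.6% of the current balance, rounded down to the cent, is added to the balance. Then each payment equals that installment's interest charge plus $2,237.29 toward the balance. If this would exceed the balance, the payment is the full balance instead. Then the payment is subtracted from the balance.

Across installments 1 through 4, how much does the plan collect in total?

Installment 1: $7,468.90 +$119.50 interest = $7,588.40; pay $2,356.79 → $5,231.61
Installment 2: $5,231.61 +$83.70 interest = $5,315.31; pay $2,320.99 → $2,994.32
Installment 3: $2,994.32 +$47.90 interest = $3,042.22; pay $2,285.19 → $757.03
Installment 4: $757.03 +$12.11 interest = $769.14; pay $769.14 → $0.00
Total paid: $7,732.11

$7,732.11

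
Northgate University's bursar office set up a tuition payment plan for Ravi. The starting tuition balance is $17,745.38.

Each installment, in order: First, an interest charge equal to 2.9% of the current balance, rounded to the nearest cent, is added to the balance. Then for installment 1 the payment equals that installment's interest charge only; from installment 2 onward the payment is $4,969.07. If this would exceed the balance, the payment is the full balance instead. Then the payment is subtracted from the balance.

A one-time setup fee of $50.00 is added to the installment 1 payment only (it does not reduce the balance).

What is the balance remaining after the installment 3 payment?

# | Opening | Interest | Payment | Fee | End bal
1 | $17,745.38 | $514.62 | $514.62 | $50.00 | $17,745.38
2 | $17,745.38 | $514.62 | $4,969.07 | — | $13,290.93
3 | $13,290.93 | $385.44 | $4,969.07 | — | $8,707.30

$8,707.30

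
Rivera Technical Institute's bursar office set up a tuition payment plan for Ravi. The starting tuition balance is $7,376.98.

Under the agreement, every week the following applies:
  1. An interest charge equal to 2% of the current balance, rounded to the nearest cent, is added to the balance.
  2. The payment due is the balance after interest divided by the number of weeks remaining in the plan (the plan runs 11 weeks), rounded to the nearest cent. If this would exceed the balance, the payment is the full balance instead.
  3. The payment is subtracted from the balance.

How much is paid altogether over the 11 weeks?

Week 1: $7,376.98 +$147.54 interest = $7,524.52; pay $684.05 → $6,840.47
Week 2: $6,840.47 +$136.81 interest = $6,977.28; pay $697.73 → $6,279.55
Week 3: $6,279.55 +$125.59 interest = $6,405.14; pay $711.68 → $5,693.46
Week 4: $5,693.46 +$113.87 interest = $5,807.33; pay $725.92 → $5,081.41
Week 5: $5,081.41 +$101.63 interest = $5,183.04; pay $740.43 → $4,442.61
Week 6: $4,442.61 +$88.85 interest = $4,531.46; pay $755.24 → $3,776.22
Week 7: $3,776.22 +$75.52 interest = $3,851.74; pay $770.35 → $3,081.39
Week 8: $3,081.39 +$61.63 interest = $3,143.02; pay $785.76 → $2,357.26
Week 9: $2,357.26 +$47.15 interest = $2,404.41; pay $801.47 → $1,602.94
Week 10: $1,602.94 +$32.06 interest = $1,635.00; pay $817.50 → $817.50
Week 11: $817.50 +$16.35 interest = $833.85; pay $833.85 → $0.00
Total paid: $8,323.98

$8,323.98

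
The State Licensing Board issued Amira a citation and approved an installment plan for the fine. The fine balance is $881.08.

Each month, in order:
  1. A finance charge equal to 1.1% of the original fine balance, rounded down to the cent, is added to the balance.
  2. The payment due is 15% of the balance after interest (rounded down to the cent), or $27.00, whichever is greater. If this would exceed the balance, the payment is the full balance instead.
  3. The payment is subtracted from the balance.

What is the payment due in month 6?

$64.68

Month 1: opening $881.08; interest $9.69 → $890.77; payment $133.61; balance $757.16
Month 2: opening $757.16; interest $9.69 → $766.85; payment $115.02; balance $651.83
Month 3: opening $651.83; interest $9.69 → $661.52; payment $99.22; balance $562.30
Month 4: opening $562.30; interest $9.69 → $571.99; payment $85.79; balance $486.20
Month 5: opening $486.20; interest $9.69 → $495.89; payment $74.38; balance $421.51
Month 6: opening $421.51; interest $9.69 → $431.20; payment $64.68; balance $366.52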